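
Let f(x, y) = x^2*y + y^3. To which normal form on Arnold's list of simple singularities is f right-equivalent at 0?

D_{4}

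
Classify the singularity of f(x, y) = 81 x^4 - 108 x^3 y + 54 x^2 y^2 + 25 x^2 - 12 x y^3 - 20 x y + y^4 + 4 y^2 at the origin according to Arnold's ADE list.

The Hessian of f at 0 is [[50, -20], [-20, 8]] with rank 1, so corank 1. A Groebner basis of the Jacobian ideal J(f) in C{x,y} is {y^3, x - 2*y/5}; counting standard monomials gives mu = 3. Corank 1: A-series; mu = 3 gives A_3.

A_{3}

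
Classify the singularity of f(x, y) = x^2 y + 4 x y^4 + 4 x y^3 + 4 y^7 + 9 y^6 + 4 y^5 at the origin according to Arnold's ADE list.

D_{7}

The Hessian of f at 0 has rank 0. Corank 2; j^3 = x^2*y has shape L^2 M (L != M), so D-series; mu = 7 gives D_7.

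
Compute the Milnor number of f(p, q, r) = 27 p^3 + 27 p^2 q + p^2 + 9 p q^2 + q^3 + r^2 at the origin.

2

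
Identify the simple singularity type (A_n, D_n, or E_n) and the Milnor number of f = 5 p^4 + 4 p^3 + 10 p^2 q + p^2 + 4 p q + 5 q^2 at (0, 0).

The Hessian of f at 0 has rank 2. Corank 0: nondegenerate Morse point, so A_1.

Type A_1, Milnor number mu = 1.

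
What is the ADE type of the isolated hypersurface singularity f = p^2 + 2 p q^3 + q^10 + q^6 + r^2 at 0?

A9

The Hessian of f at 0 is [[2, 0, 0], [0, 0, 0], [0, 0, 2]] with rank 2, so corank 1. A Groebner basis of the Jacobian ideal J(f) in C{p,q,r} is {p^3, p + q^3, r}; counting standard monomials gives mu = 9. Corank 1: A-series; mu = 9 gives A_9.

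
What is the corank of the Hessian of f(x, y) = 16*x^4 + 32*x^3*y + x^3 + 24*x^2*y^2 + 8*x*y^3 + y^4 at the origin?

Hessian at 0 has rank 0.

2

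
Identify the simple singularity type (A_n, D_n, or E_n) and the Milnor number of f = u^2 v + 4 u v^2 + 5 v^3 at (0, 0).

Type D4, Milnor number mu = 4.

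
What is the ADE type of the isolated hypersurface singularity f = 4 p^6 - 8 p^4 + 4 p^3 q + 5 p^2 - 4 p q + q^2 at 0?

A1

The Hessian of f at 0 has rank 2. Corank 0: nondegenerate Morse point, so A_1.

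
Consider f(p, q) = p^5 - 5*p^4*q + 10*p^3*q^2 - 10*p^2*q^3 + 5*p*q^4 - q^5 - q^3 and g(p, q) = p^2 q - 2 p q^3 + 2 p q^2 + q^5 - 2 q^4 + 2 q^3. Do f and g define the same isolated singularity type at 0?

The Hessian of f at 0 is [[0, 0], [0, 0]] with rank 0, so corank 2. A Groebner basis of the Jacobian ideal J(f) in C{p,q} is {p^4 - 4*p^3*q, q^2}; counting standard monomials gives mu = 8. Corank 2; j^3 = -q^3 is a perfect cube, so E-series; the 5-jet and mu = 8 give E_8. The Hessian of g at 0 is [[0, 0], [0, 0]] with rank 0, so corank 2. A Groebner basis of the Jacobian ideal J(g) in C{p,q} is {q^3, p^2 + 2*q^2, p*q + q^2}; counting standard monomials gives mu = 4. Corank 2; j^3 = q*(p^2 + 2*p*q + 2*q^2) splits into three distinct lines over C (the quadratic factor has nonzero discriminant), so D_4. f is E_8 but g is D_4, hence not right-equivalent.

No.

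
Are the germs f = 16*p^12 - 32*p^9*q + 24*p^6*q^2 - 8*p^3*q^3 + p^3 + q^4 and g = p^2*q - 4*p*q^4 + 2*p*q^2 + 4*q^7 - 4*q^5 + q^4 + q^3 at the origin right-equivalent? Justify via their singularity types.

The Hessian of f at 0 has rank 0. Corank 2; j^3 = p^3 is a perfect cube, so E-series; the 4-jet and mu = 6 give E_6. The Hessian of g at 0 has rank 0. Corank 2; j^3 = q*(p + q)^2 has shape L^2 M (L != M), so D-series; mu = 5 gives D_5. f is E_6 but g is D_5, hence not right-equivalent.

No.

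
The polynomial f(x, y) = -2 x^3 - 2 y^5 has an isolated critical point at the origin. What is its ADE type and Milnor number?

Type E_{8}, Milnor number mu = 8.

The Hessian of f at 0 is [[0, 0], [0, 0]] with rank 0, so corank 2. A Groebner basis of the Jacobian ideal J(f) in C{x,y} is {y^4, x^2}; counting standard monomials gives mu = 8. Corank 2; j^3 = -2*x^3 is a perfect cube, so E-series; the 5-jet and mu = 8 give E_8.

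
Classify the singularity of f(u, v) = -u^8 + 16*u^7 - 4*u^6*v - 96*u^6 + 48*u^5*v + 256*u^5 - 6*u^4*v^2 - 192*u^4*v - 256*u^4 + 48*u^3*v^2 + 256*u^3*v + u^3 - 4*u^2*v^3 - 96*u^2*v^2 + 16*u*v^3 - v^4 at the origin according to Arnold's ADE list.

E6

The Hessian of f at 0 has rank 0. Corank 2; j^3 = u^3 is a perfect cube, so E-series; the 4-jet and mu = 6 give E_6.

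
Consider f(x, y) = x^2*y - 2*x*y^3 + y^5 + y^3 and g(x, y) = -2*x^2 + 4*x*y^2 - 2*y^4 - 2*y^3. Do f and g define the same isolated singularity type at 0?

No.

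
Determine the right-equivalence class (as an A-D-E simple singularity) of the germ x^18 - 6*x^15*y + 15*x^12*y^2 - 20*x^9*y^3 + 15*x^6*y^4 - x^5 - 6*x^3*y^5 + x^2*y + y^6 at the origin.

The Hessian of f at 0 has rank 0. Corank 2; j^3 = x^2*y has shape L^2 M (L != M), so D-series; mu = 7 gives D_7.

D7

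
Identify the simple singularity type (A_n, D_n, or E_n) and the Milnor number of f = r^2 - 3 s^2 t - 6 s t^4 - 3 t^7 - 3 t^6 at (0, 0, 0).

Type D_{7}, Milnor number mu = 7.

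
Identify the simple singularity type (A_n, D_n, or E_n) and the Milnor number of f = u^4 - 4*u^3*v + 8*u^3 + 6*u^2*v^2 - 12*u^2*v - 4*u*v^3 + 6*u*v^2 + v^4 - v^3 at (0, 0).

Type E_6, Milnor number mu = 6.

The Hessian of f at 0 has rank 0. Corank 2; j^3 = (2*u - v)^3 is a perfect cube, so E-series; the 4-jet and mu = 6 give E_6.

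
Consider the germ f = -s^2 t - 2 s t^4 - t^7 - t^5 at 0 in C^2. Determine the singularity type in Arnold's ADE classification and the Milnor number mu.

Type D6, Milnor number mu = 6.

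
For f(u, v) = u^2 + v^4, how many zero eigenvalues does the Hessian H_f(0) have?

1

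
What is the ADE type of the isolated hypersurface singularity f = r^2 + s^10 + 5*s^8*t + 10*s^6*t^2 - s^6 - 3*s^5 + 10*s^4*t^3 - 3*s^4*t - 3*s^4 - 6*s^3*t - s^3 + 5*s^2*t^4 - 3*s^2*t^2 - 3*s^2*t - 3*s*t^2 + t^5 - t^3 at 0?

The Hessian of f at 0 has rank 1. Corank 2; j^3 = -(s + t)^3 is a perfect cube, so E-series; the 5-jet and mu = 8 give E_8.

E_{8}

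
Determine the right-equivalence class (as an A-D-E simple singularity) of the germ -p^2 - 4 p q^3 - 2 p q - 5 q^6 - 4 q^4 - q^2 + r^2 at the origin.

The Hessian of f at 0 has rank 2. Corank 1: A-series; mu = 5 gives A_5.

A_{5}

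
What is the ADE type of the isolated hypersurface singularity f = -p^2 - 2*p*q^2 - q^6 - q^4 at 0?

A5

The Hessian of f at 0 is [[-2, 0], [0, 0]] with rank 1, so corank 1. A Groebner basis of the Jacobian ideal J(f) in C{p,q} is {p^3, p^2*q, p + q^2}; counting standard monomials gives mu = 5. Corank 1: A-series; mu = 5 gives A_5.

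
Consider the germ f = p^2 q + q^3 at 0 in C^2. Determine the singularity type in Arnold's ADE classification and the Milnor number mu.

Type D4, Milnor number mu = 4.

The Hessian of f at 0 has rank 0. Corank 2; j^3 = q*(p^2 + q^2) splits into three distinct lines over C (the quadratic factor has nonzero discriminant), so D_4.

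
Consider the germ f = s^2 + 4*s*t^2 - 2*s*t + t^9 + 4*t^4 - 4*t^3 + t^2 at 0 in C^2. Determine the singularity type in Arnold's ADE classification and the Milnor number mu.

The Hessian of f at 0 is [[2, -2], [-2, 2]] with rank 1, so corank 1. A Groebner basis of the Jacobian ideal J(f) in C{s,t} is {s^4 - 4*s^3*t - 3*s^3 + 5*s^2*t + 5*s^2/4 - 3*s*t/2 - s/8 + t/8, s/2 + t^2 - t/2}; counting standard monomials gives mu = 8. Corank 1: A-series; mu = 8 gives A_8.

Type A_{8}, Milnor number mu = 8.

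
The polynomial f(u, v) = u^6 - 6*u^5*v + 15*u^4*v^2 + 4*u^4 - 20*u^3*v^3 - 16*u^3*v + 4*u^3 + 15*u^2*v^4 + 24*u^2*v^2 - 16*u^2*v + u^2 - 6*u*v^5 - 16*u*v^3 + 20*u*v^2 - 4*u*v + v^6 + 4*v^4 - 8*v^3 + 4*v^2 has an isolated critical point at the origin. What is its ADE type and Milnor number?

The Hessian of f at 0 is [[2, -4], [-4, 8]] with rank 1, so corank 1. A Groebner basis of the Jacobian ideal J(f) in C{u,v} is {u*v^2 + 4*u*v + 3*u/4 - 13*v^2/2 - 3*v/2, 5*u*v/2 + u/2 + v^3 - 4*v^2 - v, u^2 - 2*u*v + u/2 + v^2 - v}; counting standard monomials gives mu = 5. Corank 1: A-series; mu = 5 gives A_5.

Type A_{5}, Milnor number mu = 5.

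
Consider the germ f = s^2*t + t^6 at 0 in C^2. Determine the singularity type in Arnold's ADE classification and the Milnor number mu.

The Hessian of f at 0 has rank 0. Corank 2; j^3 = s^2*t has shape L^2 M (L != M), so D-series; mu = 7 gives D_7.

Type D_7, Milnor number mu = 7.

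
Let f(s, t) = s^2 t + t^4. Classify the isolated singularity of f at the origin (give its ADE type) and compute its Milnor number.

Type D_{5}, Milnor number mu = 5.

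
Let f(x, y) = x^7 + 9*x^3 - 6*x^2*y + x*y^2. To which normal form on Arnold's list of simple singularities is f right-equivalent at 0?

The Hessian of f at 0 is [[0, 0], [0, 0]] with rank 0, so corank 2. A Groebner basis of the Jacobian ideal J(f) in C{x,y} is {-2187*x*y/7 + y^6 + 729*y^2/7, x*y^2 - y^3/3, x^2 - x*y/3}; counting standard monomials gives mu = 8. Corank 2; j^3 = x*(3*x - y)^2 has shape L^2 M (L != M), so D-series; mu = 8 gives D_8.

D_{8}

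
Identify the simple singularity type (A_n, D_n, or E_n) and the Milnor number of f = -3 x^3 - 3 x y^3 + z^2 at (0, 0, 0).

The Hessian of f at 0 is [[0, 0, 0], [0, 0, 0], [0, 0, 2]] with rank 1, so corank 2. A Groebner basis of the Jacobian ideal J(f) in C{x,y,z} is {x^3, x*y^2, 3*x^2 + y^3, z}; counting standard monomials gives mu = 7. Corank 2; j^3 = -3*x^3 is a perfect cube, so E-series; the 4-jet and mu = 7 give E_7.

Type E7, Milnor number mu = 7.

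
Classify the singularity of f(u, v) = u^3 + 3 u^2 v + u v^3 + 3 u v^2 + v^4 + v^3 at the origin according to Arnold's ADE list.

E_{7}

The Hessian of f at 0 has rank 0. Corank 2; j^3 = (u + v)^3 is a perfect cube, so E-series; the 4-jet and mu = 7 give E_7.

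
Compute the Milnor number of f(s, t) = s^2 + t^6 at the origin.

5

The Hessian of f at 0 has rank 1. Corank 1: A-series; mu = 5 gives A_5.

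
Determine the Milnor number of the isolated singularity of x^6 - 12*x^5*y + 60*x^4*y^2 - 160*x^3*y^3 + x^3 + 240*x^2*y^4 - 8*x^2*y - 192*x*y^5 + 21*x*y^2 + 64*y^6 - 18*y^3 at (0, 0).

7

The Hessian of f at 0 has rank 0. Corank 2; j^3 = (x - 3*y)^2*(x - 2*y) has shape L^2 M (L != M), so D-series; mu = 7 gives D_7.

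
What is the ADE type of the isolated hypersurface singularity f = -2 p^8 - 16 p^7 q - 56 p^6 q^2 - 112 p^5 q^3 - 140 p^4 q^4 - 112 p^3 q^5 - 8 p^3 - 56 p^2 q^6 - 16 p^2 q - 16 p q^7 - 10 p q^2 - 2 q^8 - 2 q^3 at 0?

D_9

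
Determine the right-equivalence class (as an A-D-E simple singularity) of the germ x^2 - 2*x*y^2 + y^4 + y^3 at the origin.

The Hessian of f at 0 has rank 1. Corank 1: A-series; mu = 2 gives A_2.

A2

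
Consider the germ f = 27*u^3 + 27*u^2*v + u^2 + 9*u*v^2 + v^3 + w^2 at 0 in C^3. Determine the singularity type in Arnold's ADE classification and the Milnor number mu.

Type A_{2}, Milnor number mu = 2.

The Hessian of f at 0 is [[2, 0, 0], [0, 0, 0], [0, 0, 2]] with rank 2, so corank 1. A Groebner basis of the Jacobian ideal J(f) in C{u,v,w} is {v^2, u, w}; counting standard monomials gives mu = 2. Corank 1: A-series; mu = 2 gives A_2.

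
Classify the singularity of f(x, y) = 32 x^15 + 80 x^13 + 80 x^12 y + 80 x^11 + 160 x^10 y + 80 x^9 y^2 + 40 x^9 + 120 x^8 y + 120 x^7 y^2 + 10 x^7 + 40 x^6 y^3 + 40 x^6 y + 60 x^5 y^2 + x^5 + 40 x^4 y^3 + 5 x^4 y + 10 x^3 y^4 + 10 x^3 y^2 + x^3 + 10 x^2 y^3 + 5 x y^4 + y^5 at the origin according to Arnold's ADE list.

E_{8}

The Hessian of f at 0 has rank 0. Corank 2; j^3 = x^3 is a perfect cube, so E-series; the 5-jet and mu = 8 give E_8.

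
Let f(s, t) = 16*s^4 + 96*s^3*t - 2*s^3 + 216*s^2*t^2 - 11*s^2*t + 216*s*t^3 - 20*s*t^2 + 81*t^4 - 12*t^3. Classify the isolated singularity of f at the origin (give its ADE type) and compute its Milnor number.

Type D_5, Milnor number mu = 5.

The Hessian of f at 0 has rank 0. Corank 2; j^3 = -(s + 2*t)^2*(2*s + 3*t) has shape L^2 M (L != M), so D-series; mu = 5 gives D_5.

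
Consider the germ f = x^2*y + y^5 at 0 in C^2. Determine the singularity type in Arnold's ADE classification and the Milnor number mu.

Type D_{6}, Milnor number mu = 6.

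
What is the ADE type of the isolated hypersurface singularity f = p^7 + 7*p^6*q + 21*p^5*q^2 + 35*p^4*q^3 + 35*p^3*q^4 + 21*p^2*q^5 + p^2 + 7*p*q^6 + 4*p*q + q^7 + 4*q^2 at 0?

A_6

The Hessian of f at 0 has rank 1. Corank 1: A-series; mu = 6 gives A_6.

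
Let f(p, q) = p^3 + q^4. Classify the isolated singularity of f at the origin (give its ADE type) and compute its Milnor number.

The Hessian of f at 0 has rank 0. Corank 2; j^3 = p^3 is a perfect cube, so E-series; the 4-jet and mu = 6 give E_6.

Type E6, Milnor number mu = 6.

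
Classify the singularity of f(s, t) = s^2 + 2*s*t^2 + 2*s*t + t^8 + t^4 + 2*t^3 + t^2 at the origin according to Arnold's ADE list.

The Hessian of f at 0 has rank 1. Corank 1: A-series; mu = 7 gives A_7.

A7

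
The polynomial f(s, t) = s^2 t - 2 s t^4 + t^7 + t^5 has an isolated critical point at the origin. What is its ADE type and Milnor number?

Type D_{6}, Milnor number mu = 6.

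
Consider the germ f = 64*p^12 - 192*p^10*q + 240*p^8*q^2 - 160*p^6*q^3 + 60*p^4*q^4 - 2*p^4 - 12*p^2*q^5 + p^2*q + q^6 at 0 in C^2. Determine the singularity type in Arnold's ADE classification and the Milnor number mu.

Type D_7, Milnor number mu = 7.

The Hessian of f at 0 has rank 0. Corank 2; j^3 = p^2*q has shape L^2 M (L != M), so D-series; mu = 7 gives D_7.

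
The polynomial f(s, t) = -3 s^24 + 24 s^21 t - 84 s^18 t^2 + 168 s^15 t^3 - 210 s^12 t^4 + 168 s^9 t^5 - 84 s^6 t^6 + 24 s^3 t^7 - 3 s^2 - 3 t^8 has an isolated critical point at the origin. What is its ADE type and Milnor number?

Type A_7, Milnor number mu = 7.

The Hessian of f at 0 has rank 1. Corank 1: A-series; mu = 7 gives A_7.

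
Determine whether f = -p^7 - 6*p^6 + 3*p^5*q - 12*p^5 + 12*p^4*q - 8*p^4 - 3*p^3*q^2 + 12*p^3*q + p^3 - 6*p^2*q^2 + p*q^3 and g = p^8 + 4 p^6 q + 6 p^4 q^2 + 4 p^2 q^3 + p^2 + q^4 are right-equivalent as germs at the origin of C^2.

No.

The Hessian of f at 0 has rank 0. Corank 2; j^3 = p^3 is a perfect cube, so E-series; the 4-jet and mu = 7 give E_7. The Hessian of g at 0 has rank 1. Corank 1: A-series; mu = 3 gives A_3. f is E_7 but g is A_3, hence not right-equivalent.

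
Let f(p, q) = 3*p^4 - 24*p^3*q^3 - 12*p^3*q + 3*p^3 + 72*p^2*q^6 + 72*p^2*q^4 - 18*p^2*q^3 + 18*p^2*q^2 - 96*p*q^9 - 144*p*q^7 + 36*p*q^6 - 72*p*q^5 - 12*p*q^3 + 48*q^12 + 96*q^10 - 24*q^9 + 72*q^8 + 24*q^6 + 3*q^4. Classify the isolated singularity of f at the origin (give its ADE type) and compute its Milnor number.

Type E6, Milnor number mu = 6.

The Hessian of f at 0 has rank 0. Corank 2; j^3 = 3*p^3 is a perfect cube, so E-series; the 4-jet and mu = 6 give E_6.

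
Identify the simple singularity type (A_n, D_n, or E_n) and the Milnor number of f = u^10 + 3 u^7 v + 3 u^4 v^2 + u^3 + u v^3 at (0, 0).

The Hessian of f at 0 is [[0, 0], [0, 0]] with rank 0, so corank 2. A Groebner basis of the Jacobian ideal J(f) in C{u,v} is {u^3, u*v^2, 3*u^2 + v^3}; counting standard monomials gives mu = 7. Corank 2; j^3 = u^3 is a perfect cube, so E-series; the 4-jet and mu = 7 give E_7.

Type E_{7}, Milnor number mu = 7.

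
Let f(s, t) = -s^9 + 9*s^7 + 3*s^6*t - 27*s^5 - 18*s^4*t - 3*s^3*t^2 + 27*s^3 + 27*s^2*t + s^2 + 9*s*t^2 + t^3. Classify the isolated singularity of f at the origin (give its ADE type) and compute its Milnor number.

Type A_2, Milnor number mu = 2.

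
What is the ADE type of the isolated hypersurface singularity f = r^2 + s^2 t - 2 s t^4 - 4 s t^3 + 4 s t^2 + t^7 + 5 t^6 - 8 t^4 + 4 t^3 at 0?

The Hessian of f at 0 is [[0, 0, 0], [0, 0, 0], [0, 0, 2]] with rank 1, so corank 2. A Groebner basis of the Jacobian ideal J(f) in C{s,t,r} is {-s*t + t^4 + 2*t^3 - 2*t^2, s^3 - 6*s^2 - 24*s*t + 8*t^3 - 24*t^2, s^2*t + 8*s*t - 20*t^3 + 16*t^2, s^2/2 + s*t^2 - 2*s*t + 10*t^3 - 6*t^2, r}; counting standard monomials gives mu = 7. Corank 2; j^3 = t*(s + 2*t)^2 has shape L^2 M (L != M), so D-series; mu = 7 gives D_7.

D7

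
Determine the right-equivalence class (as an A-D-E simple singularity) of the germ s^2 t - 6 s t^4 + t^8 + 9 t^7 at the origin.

D_{9}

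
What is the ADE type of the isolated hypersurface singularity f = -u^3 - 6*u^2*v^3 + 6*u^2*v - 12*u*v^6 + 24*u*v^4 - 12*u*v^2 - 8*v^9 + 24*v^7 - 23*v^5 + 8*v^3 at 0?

The Hessian of f at 0 has rank 0. Corank 2; j^3 = -(u - 2*v)^3 is a perfect cube, so E-series; the 5-jet and mu = 8 give E_8.

E8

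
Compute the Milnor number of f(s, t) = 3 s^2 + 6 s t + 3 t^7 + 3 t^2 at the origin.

6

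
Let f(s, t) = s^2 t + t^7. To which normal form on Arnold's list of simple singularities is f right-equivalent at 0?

D_8

The Hessian of f at 0 has rank 0. Corank 2; j^3 = s^2*t has shape L^2 M (L != M), so D-series; mu = 8 gives D_8.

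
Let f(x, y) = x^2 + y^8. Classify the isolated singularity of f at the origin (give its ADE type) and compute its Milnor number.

Type A7, Milnor number mu = 7.

The Hessian of f at 0 has rank 1. Corank 1: A-series; mu = 7 gives A_7.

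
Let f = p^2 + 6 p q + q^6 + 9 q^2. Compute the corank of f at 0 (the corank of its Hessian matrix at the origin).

1

Hessian at 0 has rank 1.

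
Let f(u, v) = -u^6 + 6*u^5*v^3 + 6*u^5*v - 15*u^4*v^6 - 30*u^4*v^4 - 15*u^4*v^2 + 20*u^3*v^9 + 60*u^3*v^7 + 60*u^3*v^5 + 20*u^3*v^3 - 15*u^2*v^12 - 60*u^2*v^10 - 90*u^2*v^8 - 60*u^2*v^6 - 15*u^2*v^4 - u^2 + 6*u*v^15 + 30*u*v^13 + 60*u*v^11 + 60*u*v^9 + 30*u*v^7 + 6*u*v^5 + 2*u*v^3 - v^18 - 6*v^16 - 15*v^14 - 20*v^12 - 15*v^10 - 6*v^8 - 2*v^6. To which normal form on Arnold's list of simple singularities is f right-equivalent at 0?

A_{5}

The Hessian of f at 0 has rank 1. Corank 1: A-series; mu = 5 gives A_5.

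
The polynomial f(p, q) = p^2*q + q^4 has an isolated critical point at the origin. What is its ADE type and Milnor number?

Type D5, Milnor number mu = 5.

The Hessian of f at 0 has rank 0. Corank 2; j^3 = p^2*q has shape L^2 M (L != M), so D-series; mu = 5 gives D_5.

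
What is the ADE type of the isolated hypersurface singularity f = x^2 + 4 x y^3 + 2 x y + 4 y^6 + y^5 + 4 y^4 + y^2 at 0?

A_{4}

The Hessian of f at 0 is [[2, 2], [2, 2]] with rank 1, so corank 1. A Groebner basis of the Jacobian ideal J(f) in C{x,y} is {x/2 + y^3 + y/2, x^2 - y^2, x*y + y^2}; counting standard monomials gives mu = 4. Corank 1: A-series; mu = 4 gives A_4.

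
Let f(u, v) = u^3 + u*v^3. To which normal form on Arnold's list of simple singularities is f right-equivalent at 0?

The Hessian of f at 0 has rank 0. Corank 2; j^3 = u^3 is a perfect cube, so E-series; the 4-jet and mu = 7 give E_7.

E_{7}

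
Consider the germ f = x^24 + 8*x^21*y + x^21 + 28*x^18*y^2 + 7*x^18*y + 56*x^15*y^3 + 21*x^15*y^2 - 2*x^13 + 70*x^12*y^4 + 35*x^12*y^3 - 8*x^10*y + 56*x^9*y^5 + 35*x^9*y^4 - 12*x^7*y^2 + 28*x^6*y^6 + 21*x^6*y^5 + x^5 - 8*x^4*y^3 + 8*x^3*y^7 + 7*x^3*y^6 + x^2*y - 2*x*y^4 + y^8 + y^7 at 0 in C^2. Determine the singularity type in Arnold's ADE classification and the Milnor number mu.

The Hessian of f at 0 has rank 0. Corank 2; j^3 = x^2*y has shape L^2 M (L != M), so D-series; mu = 9 gives D_9.

Type D_{9}, Milnor number mu = 9.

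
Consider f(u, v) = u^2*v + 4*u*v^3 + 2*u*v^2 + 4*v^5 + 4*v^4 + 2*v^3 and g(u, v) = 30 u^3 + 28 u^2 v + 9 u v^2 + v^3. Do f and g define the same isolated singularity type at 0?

Yes.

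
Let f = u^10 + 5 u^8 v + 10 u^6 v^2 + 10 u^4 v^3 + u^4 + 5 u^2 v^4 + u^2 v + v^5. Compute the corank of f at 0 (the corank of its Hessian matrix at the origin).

The Hessian at 0 is [[0, 0], [0, 0]] of rank 0; hence corank 2.

2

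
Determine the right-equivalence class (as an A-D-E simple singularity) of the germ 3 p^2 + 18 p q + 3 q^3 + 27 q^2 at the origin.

A2

The Hessian of f at 0 has rank 1. Corank 1: A-series; mu = 2 gives A_2.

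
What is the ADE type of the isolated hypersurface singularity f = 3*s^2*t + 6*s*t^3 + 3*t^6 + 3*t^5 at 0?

D_{7}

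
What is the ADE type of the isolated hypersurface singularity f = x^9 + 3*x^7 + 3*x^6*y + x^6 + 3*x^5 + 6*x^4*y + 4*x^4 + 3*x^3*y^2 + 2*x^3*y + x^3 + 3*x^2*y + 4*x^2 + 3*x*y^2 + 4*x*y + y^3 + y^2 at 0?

A2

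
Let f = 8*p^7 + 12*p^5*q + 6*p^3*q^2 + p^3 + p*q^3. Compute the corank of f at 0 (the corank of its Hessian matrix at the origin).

2

Hessian at 0 has rank 0.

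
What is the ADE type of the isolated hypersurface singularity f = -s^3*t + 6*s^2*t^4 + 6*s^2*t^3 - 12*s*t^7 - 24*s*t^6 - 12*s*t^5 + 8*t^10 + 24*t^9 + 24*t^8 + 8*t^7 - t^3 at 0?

The Hessian of f at 0 is [[0, 0], [0, 0]] with rank 0, so corank 2. A Groebner basis of the Jacobian ideal J(f) in C{s,t} is {s^3 + 3*t^2, s^2*t, t^3}; counting standard monomials gives mu = 7. Corank 2; j^3 = -t^3 is a perfect cube, so E-series; the 4-jet and mu = 7 give E_7.

E7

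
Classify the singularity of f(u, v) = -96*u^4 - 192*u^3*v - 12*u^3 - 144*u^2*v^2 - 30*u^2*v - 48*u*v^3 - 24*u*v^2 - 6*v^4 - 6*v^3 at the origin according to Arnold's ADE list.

The Hessian of f at 0 has rank 0. Corank 2; j^3 = -6*(u + v)^2*(2*u + v) has shape L^2 M (L != M), so D-series; mu = 5 gives D_5.

D_5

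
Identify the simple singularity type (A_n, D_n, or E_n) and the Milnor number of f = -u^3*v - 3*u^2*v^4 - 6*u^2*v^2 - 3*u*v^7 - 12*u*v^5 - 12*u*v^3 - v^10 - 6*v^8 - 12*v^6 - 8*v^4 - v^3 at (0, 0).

Type E_{7}, Milnor number mu = 7.

The Hessian of f at 0 has rank 0. Corank 2; j^3 = -v^3 is a perfect cube, so E-series; the 4-jet and mu = 7 give E_7.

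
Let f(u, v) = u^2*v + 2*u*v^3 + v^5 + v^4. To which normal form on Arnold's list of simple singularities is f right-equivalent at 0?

D_5

The Hessian of f at 0 is [[0, 0], [0, 0]] with rank 0, so corank 2. A Groebner basis of the Jacobian ideal J(f) in C{u,v} is {u*v^2, u*v + v^3, u^2 - 4*u*v}; counting standard monomials gives mu = 5. Corank 2; j^3 = u^2*v has shape L^2 M (L != M), so D-series; mu = 5 gives D_5.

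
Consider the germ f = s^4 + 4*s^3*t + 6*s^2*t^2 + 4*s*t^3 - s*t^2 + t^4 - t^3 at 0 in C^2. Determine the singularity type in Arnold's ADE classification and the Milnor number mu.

Type D_5, Milnor number mu = 5.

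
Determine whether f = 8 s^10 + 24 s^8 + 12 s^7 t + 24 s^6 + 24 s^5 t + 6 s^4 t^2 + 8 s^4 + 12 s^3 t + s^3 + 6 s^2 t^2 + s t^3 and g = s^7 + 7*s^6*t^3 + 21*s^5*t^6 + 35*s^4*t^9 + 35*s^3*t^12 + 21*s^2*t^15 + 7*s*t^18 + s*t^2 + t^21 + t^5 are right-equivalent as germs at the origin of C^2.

No.

The Hessian of f at 0 has rank 0. Corank 2; j^3 = s^3 is a perfect cube, so E-series; the 4-jet and mu = 7 give E_7. The Hessian of g at 0 has rank 0. Corank 2; j^3 = s*t^2 has shape L^2 M (L != M), so D-series; mu = 8 gives D_8. f is E_7 but g is D_8, hence not right-equivalent.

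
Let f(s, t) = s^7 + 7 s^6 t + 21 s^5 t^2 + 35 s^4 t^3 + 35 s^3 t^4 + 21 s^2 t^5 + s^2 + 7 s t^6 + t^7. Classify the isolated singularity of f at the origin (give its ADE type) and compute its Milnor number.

Type A_6, Milnor number mu = 6.

The Hessian of f at 0 has rank 1. Corank 1: A-series; mu = 6 gives A_6.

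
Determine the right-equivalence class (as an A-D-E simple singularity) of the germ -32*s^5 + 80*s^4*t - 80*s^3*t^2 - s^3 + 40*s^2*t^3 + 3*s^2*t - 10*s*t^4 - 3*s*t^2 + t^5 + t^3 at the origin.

The Hessian of f at 0 has rank 0. Corank 2; j^3 = -(s - t)^3 is a perfect cube, so E-series; the 5-jet and mu = 8 give E_8.

E8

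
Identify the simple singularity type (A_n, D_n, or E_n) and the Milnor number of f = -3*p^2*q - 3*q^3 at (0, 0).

The Hessian of f at 0 has rank 0. Corank 2; j^3 = -3*q*(p^2 + q^2) splits into three distinct lines over C (the quadratic factor has nonzero discriminant), so D_4.

Type D_4, Milnor number mu = 4.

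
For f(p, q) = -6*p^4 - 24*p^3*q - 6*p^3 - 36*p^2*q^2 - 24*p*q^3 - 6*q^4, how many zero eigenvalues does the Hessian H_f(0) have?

2

Hessian at 0 has rank 0.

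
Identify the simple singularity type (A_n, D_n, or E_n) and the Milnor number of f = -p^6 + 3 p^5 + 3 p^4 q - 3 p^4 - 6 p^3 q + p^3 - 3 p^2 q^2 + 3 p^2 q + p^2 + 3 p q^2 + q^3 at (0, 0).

Type A_2, Milnor number mu = 2.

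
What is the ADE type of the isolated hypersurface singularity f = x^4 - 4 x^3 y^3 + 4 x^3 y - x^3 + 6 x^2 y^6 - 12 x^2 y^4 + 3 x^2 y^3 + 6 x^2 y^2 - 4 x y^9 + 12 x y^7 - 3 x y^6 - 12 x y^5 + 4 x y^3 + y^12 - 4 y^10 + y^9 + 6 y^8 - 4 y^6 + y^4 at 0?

The Hessian of f at 0 has rank 0. Corank 2; j^3 = -x^3 is a perfect cube, so E-series; the 4-jet and mu = 6 give E_6.

E6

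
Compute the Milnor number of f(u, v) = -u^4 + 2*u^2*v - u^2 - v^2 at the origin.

1

The Hessian of f at 0 has rank 2. Corank 0: nondegenerate Morse point, so A_1.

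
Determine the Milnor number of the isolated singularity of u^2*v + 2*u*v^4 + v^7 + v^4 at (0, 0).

5

The Hessian of f at 0 is [[0, 0], [0, 0]] with rank 0, so corank 2. A Groebner basis of the Jacobian ideal J(f) in C{u,v} is {u^3, u^2/4 + v^3, u*v}; counting standard monomials gives mu = 5. Corank 2; j^3 = u^2*v has shape L^2 M (L != M), so D-series; mu = 5 gives D_5.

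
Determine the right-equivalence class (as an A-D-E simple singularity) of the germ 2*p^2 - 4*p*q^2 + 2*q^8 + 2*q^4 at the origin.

The Hessian of f at 0 has rank 1. Corank 1: A-series; mu = 7 gives A_7.

A7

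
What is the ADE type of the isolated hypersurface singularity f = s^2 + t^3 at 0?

A2

The Hessian of f at 0 has rank 1. Corank 1: A-series; mu = 2 gives A_2.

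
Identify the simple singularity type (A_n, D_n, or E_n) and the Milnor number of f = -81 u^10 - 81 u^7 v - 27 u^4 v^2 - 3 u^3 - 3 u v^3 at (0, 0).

Type E_7, Milnor number mu = 7.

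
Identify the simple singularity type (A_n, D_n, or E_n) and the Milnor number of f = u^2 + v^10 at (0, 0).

Type A_9, Milnor number mu = 9.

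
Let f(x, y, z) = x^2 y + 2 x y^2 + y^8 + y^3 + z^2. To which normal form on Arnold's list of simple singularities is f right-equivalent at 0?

D_9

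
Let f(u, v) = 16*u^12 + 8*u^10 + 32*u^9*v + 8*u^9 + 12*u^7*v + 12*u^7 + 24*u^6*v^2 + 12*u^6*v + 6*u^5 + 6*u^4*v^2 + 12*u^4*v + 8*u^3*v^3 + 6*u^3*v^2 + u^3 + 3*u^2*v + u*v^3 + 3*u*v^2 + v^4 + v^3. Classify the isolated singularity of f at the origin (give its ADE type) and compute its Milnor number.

The Hessian of f at 0 has rank 0. Corank 2; j^3 = (u + v)^3 is a perfect cube, so E-series; the 4-jet and mu = 7 give E_7.

Type E_{7}, Milnor number mu = 7.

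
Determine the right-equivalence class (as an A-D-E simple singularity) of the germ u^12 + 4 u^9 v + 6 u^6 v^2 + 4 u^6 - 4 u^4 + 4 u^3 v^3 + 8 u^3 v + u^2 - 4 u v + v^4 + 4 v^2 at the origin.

A3

The Hessian of f at 0 has rank 1. Corank 1: A-series; mu = 3 gives A_3.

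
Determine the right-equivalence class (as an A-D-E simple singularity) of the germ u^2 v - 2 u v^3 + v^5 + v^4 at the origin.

The Hessian of f at 0 has rank 0. Corank 2; j^3 = u^2*v has shape L^2 M (L != M), so D-series; mu = 5 gives D_5.

D_{5}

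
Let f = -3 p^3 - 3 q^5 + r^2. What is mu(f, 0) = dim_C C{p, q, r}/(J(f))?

8

The Hessian of f at 0 has rank 1. Corank 2; j^3 = -3*p^3 is a perfect cube, so E-series; the 5-jet and mu = 8 give E_8.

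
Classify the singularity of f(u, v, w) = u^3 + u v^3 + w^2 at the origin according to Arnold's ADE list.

E7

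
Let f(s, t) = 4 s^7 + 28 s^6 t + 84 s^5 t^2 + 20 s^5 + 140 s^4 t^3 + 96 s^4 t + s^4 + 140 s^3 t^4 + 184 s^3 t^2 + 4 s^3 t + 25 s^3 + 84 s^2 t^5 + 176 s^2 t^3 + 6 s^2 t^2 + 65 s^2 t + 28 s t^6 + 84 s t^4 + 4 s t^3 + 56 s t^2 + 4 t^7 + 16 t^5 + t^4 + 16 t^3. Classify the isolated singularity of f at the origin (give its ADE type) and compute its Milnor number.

Type D_5, Milnor number mu = 5.

The Hessian of f at 0 has rank 0. Corank 2; j^3 = (s + t)*(5*s + 4*t)^2 has shape L^2 M (L != M), so D-series; mu = 5 gives D_5.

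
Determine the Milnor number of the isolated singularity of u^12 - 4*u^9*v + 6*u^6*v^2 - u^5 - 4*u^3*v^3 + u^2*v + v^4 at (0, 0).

5

The Hessian of f at 0 has rank 0. Corank 2; j^3 = u^2*v has shape L^2 M (L != M), so D-series; mu = 5 gives D_5.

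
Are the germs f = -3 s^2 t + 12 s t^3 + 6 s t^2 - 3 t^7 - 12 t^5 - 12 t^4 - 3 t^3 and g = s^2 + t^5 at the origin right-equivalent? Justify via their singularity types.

The Hessian of f at 0 has rank 0. Corank 2; j^3 = -3*t*(s - t)^2 has shape L^2 M (L != M), so D-series; mu = 8 gives D_8. The Hessian of g at 0 has rank 1. Corank 1: A-series; mu = 4 gives A_4. f is D_8 but g is A_4, hence not right-equivalent.

No.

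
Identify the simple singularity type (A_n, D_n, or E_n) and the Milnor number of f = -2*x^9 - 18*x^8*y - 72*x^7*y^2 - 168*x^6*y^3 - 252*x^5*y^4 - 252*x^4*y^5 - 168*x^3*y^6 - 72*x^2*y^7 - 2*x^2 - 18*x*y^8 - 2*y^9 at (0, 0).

Type A_8, Milnor number mu = 8.

The Hessian of f at 0 has rank 1. Corank 1: A-series; mu = 8 gives A_8.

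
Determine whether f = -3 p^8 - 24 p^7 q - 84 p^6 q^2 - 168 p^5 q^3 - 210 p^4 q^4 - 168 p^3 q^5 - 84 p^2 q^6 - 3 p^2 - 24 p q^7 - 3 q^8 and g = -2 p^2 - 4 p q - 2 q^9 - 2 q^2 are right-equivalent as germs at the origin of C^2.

No.

The Hessian of f at 0 has rank 1. Corank 1: A-series; mu = 7 gives A_7. The Hessian of g at 0 has rank 1. Corank 1: A-series; mu = 8 gives A_8. f is A_7 but g is A_8, hence not right-equivalent.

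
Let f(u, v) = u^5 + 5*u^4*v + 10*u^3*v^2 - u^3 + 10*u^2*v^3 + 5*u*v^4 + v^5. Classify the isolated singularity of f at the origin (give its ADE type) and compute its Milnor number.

Type E_8, Milnor number mu = 8.

The Hessian of f at 0 has rank 0. Corank 2; j^3 = -u^3 is a perfect cube, so E-series; the 5-jet and mu = 8 give E_8.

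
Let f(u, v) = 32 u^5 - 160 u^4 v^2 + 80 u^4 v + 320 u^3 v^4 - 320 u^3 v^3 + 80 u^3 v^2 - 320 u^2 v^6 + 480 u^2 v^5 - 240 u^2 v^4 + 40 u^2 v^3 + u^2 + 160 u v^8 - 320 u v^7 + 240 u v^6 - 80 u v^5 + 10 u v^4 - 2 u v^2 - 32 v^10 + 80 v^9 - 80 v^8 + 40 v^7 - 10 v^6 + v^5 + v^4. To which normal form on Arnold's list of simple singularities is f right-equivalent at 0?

A_4

The Hessian of f at 0 has rank 1. Corank 1: A-series; mu = 4 gives A_4.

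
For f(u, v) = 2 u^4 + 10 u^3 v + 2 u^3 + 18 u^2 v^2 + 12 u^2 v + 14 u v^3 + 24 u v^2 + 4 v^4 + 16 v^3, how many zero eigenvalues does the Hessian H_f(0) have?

2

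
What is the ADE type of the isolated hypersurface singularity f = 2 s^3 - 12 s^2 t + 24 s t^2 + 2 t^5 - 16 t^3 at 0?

E_{8}

The Hessian of f at 0 has rank 0. Corank 2; j^3 = 2*(s - 2*t)^3 is a perfect cube, so E-series; the 5-jet and mu = 8 give E_8.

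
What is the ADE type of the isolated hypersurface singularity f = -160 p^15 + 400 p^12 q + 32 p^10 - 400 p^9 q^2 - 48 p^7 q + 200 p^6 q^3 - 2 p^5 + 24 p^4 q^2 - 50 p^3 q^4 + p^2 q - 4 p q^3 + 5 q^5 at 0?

D_{6}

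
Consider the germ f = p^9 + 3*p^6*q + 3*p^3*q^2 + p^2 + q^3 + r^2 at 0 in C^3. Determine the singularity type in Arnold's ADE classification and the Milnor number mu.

Type A_2, Milnor number mu = 2.

The Hessian of f at 0 has rank 2. Corank 1: A-series; mu = 2 gives A_2.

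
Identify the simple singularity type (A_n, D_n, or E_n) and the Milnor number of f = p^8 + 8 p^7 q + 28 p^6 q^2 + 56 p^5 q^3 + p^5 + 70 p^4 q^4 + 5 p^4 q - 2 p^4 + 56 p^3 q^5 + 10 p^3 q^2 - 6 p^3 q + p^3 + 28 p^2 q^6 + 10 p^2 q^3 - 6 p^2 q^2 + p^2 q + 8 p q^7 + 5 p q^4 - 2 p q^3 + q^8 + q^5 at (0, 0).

The Hessian of f at 0 has rank 0. Corank 2; j^3 = p^2*(p + q) has shape L^2 M (L != M), so D-series; mu = 9 gives D_9.

Type D_9, Milnor number mu = 9.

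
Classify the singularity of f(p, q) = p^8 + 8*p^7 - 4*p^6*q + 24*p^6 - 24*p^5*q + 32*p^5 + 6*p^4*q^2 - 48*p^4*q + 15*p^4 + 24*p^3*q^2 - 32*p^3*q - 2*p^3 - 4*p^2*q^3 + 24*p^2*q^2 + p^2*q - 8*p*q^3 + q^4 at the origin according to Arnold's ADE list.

The Hessian of f at 0 has rank 0. Corank 2; j^3 = -p^2*(2*p - q) has shape L^2 M (L != M), so D-series; mu = 5 gives D_5.

D5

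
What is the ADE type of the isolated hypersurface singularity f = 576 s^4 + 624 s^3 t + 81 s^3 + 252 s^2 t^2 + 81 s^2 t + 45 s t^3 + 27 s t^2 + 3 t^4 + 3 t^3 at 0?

E_7

The Hessian of f at 0 has rank 0. Corank 2; j^3 = 3*(3*s + t)^3 is a perfect cube, so E-series; the 4-jet and mu = 7 give E_7.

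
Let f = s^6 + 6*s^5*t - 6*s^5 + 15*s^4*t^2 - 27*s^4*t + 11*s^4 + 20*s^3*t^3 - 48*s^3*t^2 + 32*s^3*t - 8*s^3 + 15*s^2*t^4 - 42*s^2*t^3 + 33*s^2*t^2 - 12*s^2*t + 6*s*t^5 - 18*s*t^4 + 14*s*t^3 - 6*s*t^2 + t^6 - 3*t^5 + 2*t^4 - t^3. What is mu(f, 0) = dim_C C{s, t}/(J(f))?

The Hessian of f at 0 has rank 0. Corank 2; j^3 = -(2*s + t)^3 is a perfect cube, so E-series; the 4-jet and mu = 6 give E_6.

6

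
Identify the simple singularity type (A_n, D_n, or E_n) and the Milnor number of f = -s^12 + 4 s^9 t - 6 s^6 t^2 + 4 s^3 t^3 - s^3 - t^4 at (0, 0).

Type E_6, Milnor number mu = 6.

The Hessian of f at 0 has rank 0. Corank 2; j^3 = -s^3 is a perfect cube, so E-series; the 4-jet and mu = 6 give E_6.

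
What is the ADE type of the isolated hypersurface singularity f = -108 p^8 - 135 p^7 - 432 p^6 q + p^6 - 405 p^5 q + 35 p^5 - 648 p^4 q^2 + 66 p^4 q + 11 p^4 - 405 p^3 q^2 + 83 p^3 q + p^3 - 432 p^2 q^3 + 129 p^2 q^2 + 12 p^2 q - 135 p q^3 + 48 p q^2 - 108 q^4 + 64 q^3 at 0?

The Hessian of f at 0 has rank 0. Corank 2; j^3 = (p + 4*q)^3 is a perfect cube, so E-series; the 4-jet and mu = 7 give E_7.

E_{7}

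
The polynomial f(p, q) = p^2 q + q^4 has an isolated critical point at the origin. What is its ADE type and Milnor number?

Type D_{5}, Milnor number mu = 5.

The Hessian of f at 0 has rank 0. Corank 2; j^3 = p^2*q has shape L^2 M (L != M), so D-series; mu = 5 gives D_5.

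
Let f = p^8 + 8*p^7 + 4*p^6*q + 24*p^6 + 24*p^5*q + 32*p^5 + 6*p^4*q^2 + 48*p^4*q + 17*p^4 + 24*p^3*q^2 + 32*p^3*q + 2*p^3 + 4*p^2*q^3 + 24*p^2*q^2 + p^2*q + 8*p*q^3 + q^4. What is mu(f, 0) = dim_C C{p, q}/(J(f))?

5

The Hessian of f at 0 is [[0, 0], [0, 0]] with rank 0, so corank 2. A Groebner basis of the Jacobian ideal J(f) in C{p,q} is {p*q^2, -p*q/8 + q^3, p^2 + p*q/2}; counting standard monomials gives mu = 5. Corank 2; j^3 = p^2*(2*p + q) has shape L^2 M (L != M), so D-series; mu = 5 gives D_5.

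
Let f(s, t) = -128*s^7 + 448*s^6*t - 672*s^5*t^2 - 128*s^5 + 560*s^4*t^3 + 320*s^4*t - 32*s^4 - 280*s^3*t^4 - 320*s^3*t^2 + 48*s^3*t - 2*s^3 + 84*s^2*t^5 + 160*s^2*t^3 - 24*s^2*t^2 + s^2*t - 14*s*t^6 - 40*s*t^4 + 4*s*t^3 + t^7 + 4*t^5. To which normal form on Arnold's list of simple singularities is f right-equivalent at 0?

The Hessian of f at 0 is [[0, 0], [0, 0]] with rank 0, so corank 2. A Groebner basis of the Jacobian ideal J(f) in C{s,t} is {-135*s^2/344 + s*t^3 + 491*s*t^2/172 - 313*s*t/688 - 313*t^3/344, -103*s^2/86 + 833*s*t^2/86 - 249*s*t/172 + t^4 - 249*t^3/86, s^3 + 8*s^2/43 - 48*s*t^2/43 + 8*s*t/43 + 16*t^3/43, s^2*t + 7*s^2/172 - 107*s*t^2/86 + 57*s*t/344 + 57*t^3/172}; counting standard monomials gives mu = 8. Corank 2; j^3 = -s^2*(2*s - t) has shape L^2 M (L != M), so D-series; mu = 8 gives D_8.

D8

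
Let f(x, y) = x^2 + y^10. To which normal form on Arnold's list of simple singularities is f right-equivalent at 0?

A9

The Hessian of f at 0 is [[2, 0], [0, 0]] with rank 1, so corank 1. A Groebner basis of the Jacobian ideal J(f) in C{x,y} is {y^9, x}; counting standard monomials gives mu = 9. Corank 1: A-series; mu = 9 gives A_9.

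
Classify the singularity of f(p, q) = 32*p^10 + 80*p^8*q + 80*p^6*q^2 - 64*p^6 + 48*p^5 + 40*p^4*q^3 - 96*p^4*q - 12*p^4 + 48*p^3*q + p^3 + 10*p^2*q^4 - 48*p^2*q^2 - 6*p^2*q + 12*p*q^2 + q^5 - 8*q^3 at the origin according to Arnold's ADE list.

The Hessian of f at 0 is [[0, 0], [0, 0]] with rank 0, so corank 2. A Groebner basis of the Jacobian ideal J(f) in C{p,q} is {-p^2/512 + p*q^3 + p*q^2/16 + p*q/128 - q^3/8 - q^2/128, q^4, p^3 - 3*p^2/8 + 3*p*q/2 - 8*q^3 - 3*q^2/2, p^2*q - p^2/16 - 2*p*q^2 + p*q/4 - q^2/4}; counting standard monomials gives mu = 8. Corank 2; j^3 = (p - 2*q)^3 is a perfect cube, so E-series; the 5-jet and mu = 8 give E_8.

E8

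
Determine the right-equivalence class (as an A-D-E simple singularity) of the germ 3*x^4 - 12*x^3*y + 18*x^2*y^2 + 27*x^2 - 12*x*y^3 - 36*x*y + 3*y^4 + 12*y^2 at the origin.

A3

The Hessian of f at 0 has rank 1. Corank 1: A-series; mu = 3 gives A_3.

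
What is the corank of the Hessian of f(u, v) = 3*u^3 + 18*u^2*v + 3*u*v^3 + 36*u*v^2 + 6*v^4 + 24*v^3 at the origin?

Hessian at 0 has rank 0.

2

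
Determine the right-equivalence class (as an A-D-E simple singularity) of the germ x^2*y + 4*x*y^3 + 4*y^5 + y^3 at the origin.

The Hessian of f at 0 is [[0, 0], [0, 0]] with rank 0, so corank 2. A Groebner basis of the Jacobian ideal J(f) in C{x,y} is {y^3, x^2 + 3*y^2, x*y}; counting standard monomials gives mu = 4. Corank 2; j^3 = y*(x^2 + y^2) splits into three distinct lines over C (the quadratic factor has nonzero discriminant), so D_4.

D4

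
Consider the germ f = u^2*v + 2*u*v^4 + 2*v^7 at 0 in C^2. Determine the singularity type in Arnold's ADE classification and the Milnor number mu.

Type D_{8}, Milnor number mu = 8.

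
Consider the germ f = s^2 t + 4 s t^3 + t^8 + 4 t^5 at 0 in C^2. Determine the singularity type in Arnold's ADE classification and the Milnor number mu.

Type D_9, Milnor number mu = 9.

The Hessian of f at 0 is [[0, 0], [0, 0]] with rank 0, so corank 2. A Groebner basis of the Jacobian ideal J(f) in C{s,t} is {s^4, s^3*t - s^2 - 2*s*t^2, s^3/2 + s^2*t^2, s*t/2 + t^3}; counting standard monomials gives mu = 9. Corank 2; j^3 = s^2*t has shape L^2 M (L != M), so D-series; mu = 9 gives D_9.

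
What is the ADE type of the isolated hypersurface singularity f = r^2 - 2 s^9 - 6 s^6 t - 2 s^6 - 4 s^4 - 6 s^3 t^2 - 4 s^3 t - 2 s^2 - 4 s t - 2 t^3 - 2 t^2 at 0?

A_{2}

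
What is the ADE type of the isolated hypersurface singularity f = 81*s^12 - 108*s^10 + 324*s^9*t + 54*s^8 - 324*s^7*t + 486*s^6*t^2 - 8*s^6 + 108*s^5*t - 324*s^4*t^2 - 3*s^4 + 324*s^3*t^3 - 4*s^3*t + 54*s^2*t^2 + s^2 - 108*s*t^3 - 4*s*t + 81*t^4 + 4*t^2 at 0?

The Hessian of f at 0 is [[2, -4], [-4, 8]] with rank 1, so corank 1. A Groebner basis of the Jacobian ideal J(f) in C{s,t} is {t^3, s - 2*t}; counting standard monomials gives mu = 3. Corank 1: A-series; mu = 3 gives A_3.

A_3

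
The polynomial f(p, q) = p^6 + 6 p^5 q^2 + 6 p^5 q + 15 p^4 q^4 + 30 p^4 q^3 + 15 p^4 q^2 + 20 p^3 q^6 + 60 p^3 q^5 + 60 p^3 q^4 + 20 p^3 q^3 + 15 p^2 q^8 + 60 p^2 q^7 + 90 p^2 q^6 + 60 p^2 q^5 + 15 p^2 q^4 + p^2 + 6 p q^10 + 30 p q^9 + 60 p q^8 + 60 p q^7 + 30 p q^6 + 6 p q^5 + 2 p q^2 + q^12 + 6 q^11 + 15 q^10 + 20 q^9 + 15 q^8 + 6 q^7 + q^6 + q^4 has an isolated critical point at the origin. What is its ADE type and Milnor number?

The Hessian of f at 0 has rank 1. Corank 1: A-series; mu = 5 gives A_5.

Type A_5, Milnor number mu = 5.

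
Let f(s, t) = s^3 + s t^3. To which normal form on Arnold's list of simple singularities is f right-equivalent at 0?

E_{7}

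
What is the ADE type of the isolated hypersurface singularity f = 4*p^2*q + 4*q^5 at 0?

The Hessian of f at 0 is [[0, 0], [0, 0]] with rank 0, so corank 2. A Groebner basis of the Jacobian ideal J(f) in C{p,q} is {p^2/5 + q^4, p^3, p*q}; counting standard monomials gives mu = 6. Corank 2; j^3 = 4*p^2*q has shape L^2 M (L != M), so D-series; mu = 6 gives D_6.

D6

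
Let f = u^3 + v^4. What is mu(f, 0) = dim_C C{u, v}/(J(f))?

The Hessian of f at 0 has rank 0. Corank 2; j^3 = u^3 is a perfect cube, so E-series; the 4-jet and mu = 6 give E_6.

6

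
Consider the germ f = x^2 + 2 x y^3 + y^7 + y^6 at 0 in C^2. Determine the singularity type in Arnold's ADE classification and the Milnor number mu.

The Hessian of f at 0 is [[2, 0], [0, 0]] with rank 1, so corank 1. A Groebner basis of the Jacobian ideal J(f) in C{x,y} is {x + y^3, x^2}; counting standard monomials gives mu = 6. Corank 1: A-series; mu = 6 gives A_6.

Type A_6, Milnor number mu = 6.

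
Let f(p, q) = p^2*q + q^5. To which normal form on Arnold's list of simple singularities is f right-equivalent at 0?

D_6

The Hessian of f at 0 has rank 0. Corank 2; j^3 = p^2*q has shape L^2 M (L != M), so D-series; mu = 6 gives D_6.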